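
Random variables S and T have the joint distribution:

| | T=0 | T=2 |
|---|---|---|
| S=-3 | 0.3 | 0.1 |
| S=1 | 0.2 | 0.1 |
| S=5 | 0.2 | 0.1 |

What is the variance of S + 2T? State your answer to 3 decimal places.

15.360

E[S] = 0.6,  E[T] = 0.6,  E[ST] = 0.6
Var(S) = 11.4 − (0.6)² = 11.04;  Var(T) = 1.2 − (0.6)² = 0.84
Cov(S,T) = 0.6 − (0.6)(0.6) = 0.24
Var(S + 2T) = (1)²·11.04 + (2)²·0.84 + 2·(1)·(2)·0.24 = 15.36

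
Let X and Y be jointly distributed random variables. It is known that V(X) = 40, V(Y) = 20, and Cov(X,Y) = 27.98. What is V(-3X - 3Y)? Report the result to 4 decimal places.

V(-3X - 3Y) = (-3)²·V(X) + (-3)²·V(Y) + 2·(-3)·(-3)·Cov(X,Y)
= 9·40 + 9·20 + 18·27.98 = 1043.64

1043.6400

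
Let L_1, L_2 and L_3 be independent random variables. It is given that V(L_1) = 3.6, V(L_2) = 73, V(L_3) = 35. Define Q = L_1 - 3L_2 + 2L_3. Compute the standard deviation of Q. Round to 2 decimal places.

28.29

By independence, V(Q) = (1)²V(L_1) + (-3)²V(L_2) + (2)²V(L_3)
= (1)²·3.6 + (-3)²·73 + (2)²·35 = 800.6
σ(Q) = √800.6 ≈ 28.29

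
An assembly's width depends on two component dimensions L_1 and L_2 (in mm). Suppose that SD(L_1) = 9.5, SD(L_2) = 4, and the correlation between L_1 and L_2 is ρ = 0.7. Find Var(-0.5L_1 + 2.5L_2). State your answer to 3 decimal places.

Var(L_1) = (9.5)² = 90.25;  Var(L_2) = (4)² = 16
Cov(L_1,L_2) = ρ·SD(L_1)·SD(L_2) = 0.7·9.5·4 = 26.6
Var(-0.5L_1 + 2.5L_2) = (-0.5)²·Var(L_1) + (2.5)²·Var(L_2) + 2·(-0.5)·(2.5)·Cov(L_1,L_2)
= 0.25·90.25 + 6.25·16 + -2.5·26.6 = 56.0625

56.063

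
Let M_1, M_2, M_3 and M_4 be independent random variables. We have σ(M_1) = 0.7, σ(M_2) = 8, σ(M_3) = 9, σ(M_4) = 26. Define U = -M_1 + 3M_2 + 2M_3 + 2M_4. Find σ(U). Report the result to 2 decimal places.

var(M_1) = 0.49, var(M_2) = 64, var(M_3) = 81, var(M_4) = 676
By independence, var(U) = (-1)²var(M_1) + (3)²var(M_2) + (2)²var(M_3) + (2)²var(M_4)
= (-1)²·0.49 + (3)²·64 + (2)²·81 + (2)²·676 = 3604.49
σ(U) = √3604.49 ≈ 60.04

60.04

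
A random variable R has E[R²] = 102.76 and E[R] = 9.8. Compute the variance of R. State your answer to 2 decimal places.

V(R) = 102.76 − (9.8)² = 6.72

6.72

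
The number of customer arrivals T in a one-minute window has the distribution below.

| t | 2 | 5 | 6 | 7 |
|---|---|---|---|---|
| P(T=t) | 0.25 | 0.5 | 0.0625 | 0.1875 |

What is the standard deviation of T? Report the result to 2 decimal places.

1.72

E[T] = (2)(0.25) + (5)(0.5) + (6)(0.0625) + (7)(0.1875) = 4.6875
E[T²] = (2)²(0.25) + (5)²(0.5) + (6)²(0.0625) + (7)²(0.1875) = 24.9375
var(T) = E[T²] − (E[T])² = 24.9375 − (4.6875)² = 2.96484375
SD(T) = √2.96484375 ≈ 1.72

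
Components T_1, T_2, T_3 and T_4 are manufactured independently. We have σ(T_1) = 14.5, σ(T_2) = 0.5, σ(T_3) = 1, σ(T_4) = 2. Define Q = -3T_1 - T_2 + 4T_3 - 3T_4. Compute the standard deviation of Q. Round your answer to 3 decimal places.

44.096

V(T_1) = 210.25, V(T_2) = 0.25, V(T_3) = 1, V(T_4) = 4
By independence, V(Q) = (-3)²V(T_1) + (-1)²V(T_2) + (4)²V(T_3) + (-3)²V(T_4)
= (-3)²·210.25 + (-1)²·0.25 + (4)²·1 + (-3)²·4 = 1944.5
σ(Q) = √1944.5 ≈ 44.096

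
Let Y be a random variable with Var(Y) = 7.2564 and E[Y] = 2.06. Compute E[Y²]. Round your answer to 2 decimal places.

11.50

E[Y²] = Var(Y) + (E[Y])² = 7.2564 + (2.06)² = 11.5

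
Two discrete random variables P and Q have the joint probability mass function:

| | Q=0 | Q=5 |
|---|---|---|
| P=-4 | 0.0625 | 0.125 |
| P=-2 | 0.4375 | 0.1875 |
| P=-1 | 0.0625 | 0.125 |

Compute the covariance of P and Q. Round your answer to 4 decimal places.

E[P] = -2.1875,  E[Q] = 2.1875
E[PQ] = -5
Cov(P,Q) = E[PQ] − E[P]E[Q] = -5 − (-2.1875)(2.1875) = -0.21484375

-0.2148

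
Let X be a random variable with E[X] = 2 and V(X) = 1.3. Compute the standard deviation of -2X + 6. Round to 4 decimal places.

2.2804

V(-2X + 6) = (-2)²·1.3 = 5.2
SD(-2X + 6) = √5.2 ≈ 2.2804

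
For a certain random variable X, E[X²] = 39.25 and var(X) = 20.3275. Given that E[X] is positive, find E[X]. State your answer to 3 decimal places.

(E[X])² = E[X²] − var(X) = 39.25 − 20.3275 = 18.9225
E[X] = √18.9225 = 4.35

4.350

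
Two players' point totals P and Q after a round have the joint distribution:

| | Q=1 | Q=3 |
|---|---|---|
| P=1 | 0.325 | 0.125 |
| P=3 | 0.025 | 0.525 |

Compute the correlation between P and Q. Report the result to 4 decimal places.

E[P] = 2.1,  E[Q] = 2.3
E[PQ] = 5.5
Cov(P,Q) = E[PQ] − E[P]E[Q] = 5.5 − (2.1)(2.3) = 0.67
V(P) = 0.99,  V(Q) = 0.91
ρ = 0.67 / √(0.99·0.91) ≈ 0.7059

0.7059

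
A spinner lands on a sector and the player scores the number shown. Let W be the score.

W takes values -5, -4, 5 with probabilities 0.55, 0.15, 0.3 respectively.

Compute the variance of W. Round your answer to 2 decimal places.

20.23

E[W] = (-5)(0.55) + (-4)(0.15) + (5)(0.3) = -1.85
E[W²] = (-5)²(0.55) + (-4)²(0.15) + (5)²(0.3) = 23.65
V(W) = E[W²] − (E[W])² = 23.65 − (-1.85)² = 20.2275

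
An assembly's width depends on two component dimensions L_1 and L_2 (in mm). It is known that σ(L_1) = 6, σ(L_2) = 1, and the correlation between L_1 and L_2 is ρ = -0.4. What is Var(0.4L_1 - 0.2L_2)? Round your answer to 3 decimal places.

Var(L_1) = (6)² = 36;  Var(L_2) = (1)² = 1
cov(L_1,L_2) = ρ·σ(L_1)·σ(L_2) = -0.4·6·1 = -2.4
Var(0.4L_1 - 0.2L_2) = (0.4)²·Var(L_1) + (-0.2)²·Var(L_2) + 2·(0.4)·(-0.2)·cov(L_1,L_2)
= 0.16·36 + 0.04·1 + -0.16·-2.4 = 6.184

6.184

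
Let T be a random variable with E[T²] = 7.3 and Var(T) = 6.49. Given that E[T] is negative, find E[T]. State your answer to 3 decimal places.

(E[T])² = E[T²] − Var(T) = 7.3 − 6.49 = 0.81
E[T] = −√0.81 = -0.9

-0.900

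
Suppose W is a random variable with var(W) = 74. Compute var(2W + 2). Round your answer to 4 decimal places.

296.0000

var(2W + 2) = (2)²·var(W) = 4·74 = 296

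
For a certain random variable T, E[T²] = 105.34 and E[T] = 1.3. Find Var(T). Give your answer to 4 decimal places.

103.6500

Var(T) = 105.34 − (1.3)² = 103.65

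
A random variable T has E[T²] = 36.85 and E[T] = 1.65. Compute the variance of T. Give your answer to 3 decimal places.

var(T) = 36.85 − (1.65)² = 34.1275

34.128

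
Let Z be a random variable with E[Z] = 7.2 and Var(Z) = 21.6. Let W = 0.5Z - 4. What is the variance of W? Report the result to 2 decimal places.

Var(0.5Z - 4) = (0.5)²·Var(Z) = 0.25·21.6 = 5.4

5.40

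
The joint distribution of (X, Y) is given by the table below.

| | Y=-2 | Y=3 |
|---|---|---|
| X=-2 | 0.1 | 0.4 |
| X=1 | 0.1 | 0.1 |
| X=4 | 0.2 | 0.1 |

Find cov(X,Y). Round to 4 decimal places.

E[X] = 0.4,  E[Y] = 1
E[XY] = -2.3
cov(X,Y) = E[XY] − E[X]E[Y] = -2.3 − (0.4)(1) = -2.7

-2.7000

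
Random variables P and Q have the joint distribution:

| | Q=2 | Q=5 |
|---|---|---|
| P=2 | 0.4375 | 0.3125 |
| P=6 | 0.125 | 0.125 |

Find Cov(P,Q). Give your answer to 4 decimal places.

E[P] = 3,  E[Q] = 3.3125
E[PQ] = 10.125
Cov(P,Q) = E[PQ] − E[P]E[Q] = 10.125 − (3)(3.3125) = 0.1875

0.1875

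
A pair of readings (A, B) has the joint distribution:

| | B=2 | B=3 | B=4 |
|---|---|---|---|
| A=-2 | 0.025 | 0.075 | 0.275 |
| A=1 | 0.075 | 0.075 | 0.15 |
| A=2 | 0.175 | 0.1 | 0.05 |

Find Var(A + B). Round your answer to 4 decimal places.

E[A] = 0.2,  E[B] = 3.2,  E[AB] = -0.075
Var(A) = 3.1 − (0.2)² = 3.06;  Var(B) = 10.95 − (3.2)² = 0.71
cov(A,B) = -0.075 − (0.2)(3.2) = -0.715
Var(A + B) = (1)²·3.06 + (1)²·0.71 + 2·(1)·(1)·-0.715 = 2.34

2.3400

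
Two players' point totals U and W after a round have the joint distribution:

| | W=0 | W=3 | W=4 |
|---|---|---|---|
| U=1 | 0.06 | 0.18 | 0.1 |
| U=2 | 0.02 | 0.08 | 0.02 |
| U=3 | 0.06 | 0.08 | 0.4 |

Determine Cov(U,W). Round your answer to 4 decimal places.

E[U] = 2.2,  E[W] = 3.1
E[UW] = 7.1
Cov(U,W) = E[UW] − E[U]E[W] = 7.1 − (2.2)(3.1) = 0.28

0.2800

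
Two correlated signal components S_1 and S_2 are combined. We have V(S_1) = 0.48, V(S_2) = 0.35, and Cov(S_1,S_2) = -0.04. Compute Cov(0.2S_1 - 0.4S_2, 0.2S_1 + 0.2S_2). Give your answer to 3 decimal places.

Cov(0.2S_1 - 0.4S_2, 0.2S_1 + 0.2S_2) = (0.2)(0.2)V(S_1) + (-0.4)(0.2)V(S_2) + [(0.2)(0.2) + (-0.4)(0.2)]Cov(S_1,S_2)
= 0.04·0.48 + -0.08·0.35 + -0.04·-0.04 = -0.0072

-0.007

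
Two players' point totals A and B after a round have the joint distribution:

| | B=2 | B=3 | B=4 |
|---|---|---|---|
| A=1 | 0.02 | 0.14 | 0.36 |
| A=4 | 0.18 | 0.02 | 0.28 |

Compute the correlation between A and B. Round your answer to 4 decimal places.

E[A] = 2.44,  E[B] = 3.44
E[AB] = 8.06
Cov(A,B) = E[AB] − E[A]E[B] = 8.06 − (2.44)(3.44) = -0.3336
Var(A) = 2.2464,  Var(B) = 0.6464
ρ = -0.3336 / √(2.2464·0.6464) ≈ -0.2768

-0.2768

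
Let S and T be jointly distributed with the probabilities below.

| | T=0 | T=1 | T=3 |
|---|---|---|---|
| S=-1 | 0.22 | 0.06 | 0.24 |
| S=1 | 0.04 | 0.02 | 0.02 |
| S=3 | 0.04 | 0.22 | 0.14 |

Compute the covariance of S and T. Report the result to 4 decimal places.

0.0800

E[S] = 0.76,  E[T] = 1.5
E[ST] = 1.22
cov(S,T) = E[ST] − E[S]E[T] = 1.22 − (0.76)(1.5) = 0.08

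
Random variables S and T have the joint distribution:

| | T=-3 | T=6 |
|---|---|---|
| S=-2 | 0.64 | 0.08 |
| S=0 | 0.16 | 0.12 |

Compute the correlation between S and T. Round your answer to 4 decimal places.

E[S] = -1.44,  E[T] = -1.2
E[ST] = 2.88
cov(S,T) = E[ST] − E[S]E[T] = 2.88 − (-1.44)(-1.2) = 1.152
var(S) = 0.8064,  var(T) = 12.96
ρ = 1.152 / √(0.8064·12.96) ≈ 0.3563

0.3563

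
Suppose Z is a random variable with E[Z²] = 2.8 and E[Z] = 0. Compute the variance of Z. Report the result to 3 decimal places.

2.800

Var(Z) = 2.8 − (0)² = 2.8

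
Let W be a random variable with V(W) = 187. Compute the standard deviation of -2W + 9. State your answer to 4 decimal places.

V(-2W + 9) = (-2)²·187 = 748
sd(-2W + 9) = √748 ≈ 27.3496

27.3496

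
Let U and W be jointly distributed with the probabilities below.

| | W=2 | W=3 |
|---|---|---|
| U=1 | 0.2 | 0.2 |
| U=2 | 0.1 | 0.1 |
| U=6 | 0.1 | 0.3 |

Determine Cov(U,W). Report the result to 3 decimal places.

E[U] = 3.2,  E[W] = 2.6
E[UW] = 8.6
Cov(U,W) = E[UW] − E[U]E[W] = 8.6 − (3.2)(2.6) = 0.28

0.280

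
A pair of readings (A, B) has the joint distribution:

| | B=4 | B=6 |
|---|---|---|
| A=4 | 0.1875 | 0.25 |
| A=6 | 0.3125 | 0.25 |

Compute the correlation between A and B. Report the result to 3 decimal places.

E[A] = 5.125,  E[B] = 5
E[AB] = 25.5
Cov(A,B) = E[AB] − E[A]E[B] = 25.5 − (5.125)(5) = -0.125
Var(A) = 0.984375,  Var(B) = 1
ρ = -0.125 / √(0.984375·1) ≈ -0.126

-0.126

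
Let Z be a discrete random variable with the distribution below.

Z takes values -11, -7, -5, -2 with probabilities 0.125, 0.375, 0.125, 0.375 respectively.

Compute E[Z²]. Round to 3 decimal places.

38.125

E[Z²] = (-11)²(0.125) + (-7)²(0.375) + (-5)²(0.125) + (-2)²(0.375) = 38.125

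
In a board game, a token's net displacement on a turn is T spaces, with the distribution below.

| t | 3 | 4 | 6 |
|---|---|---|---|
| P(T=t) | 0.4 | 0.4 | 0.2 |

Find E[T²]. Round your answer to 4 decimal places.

E[T²] = (3)²(0.4) + (4)²(0.4) + (6)²(0.2) = 17.2

17.2000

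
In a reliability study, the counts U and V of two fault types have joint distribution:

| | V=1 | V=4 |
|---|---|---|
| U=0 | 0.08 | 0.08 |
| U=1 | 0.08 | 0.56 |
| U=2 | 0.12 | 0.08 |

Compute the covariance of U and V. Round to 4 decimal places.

E[U] = 1.04,  E[V] = 3.16
E[UV] = 3.2
cov(U,V) = E[UV] − E[U]E[V] = 3.2 − (1.04)(3.16) = -0.0864

-0.0864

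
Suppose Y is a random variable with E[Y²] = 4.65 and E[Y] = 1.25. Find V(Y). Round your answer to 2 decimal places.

3.09

V(Y) = 4.65 − (1.25)² = 3.0875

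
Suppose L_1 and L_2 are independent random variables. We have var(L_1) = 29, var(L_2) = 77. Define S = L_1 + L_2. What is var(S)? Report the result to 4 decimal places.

106.0000

By independence, var(S) = (1)²var(L_1) + (1)²var(L_2)
= (1)²·29 + (1)²·77 = 106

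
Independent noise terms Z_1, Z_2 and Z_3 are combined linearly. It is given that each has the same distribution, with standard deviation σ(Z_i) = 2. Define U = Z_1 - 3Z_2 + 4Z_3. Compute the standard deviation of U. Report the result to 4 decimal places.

Var(Z_i) = (2)² = 4
By independence, Var(U) = (1)²Var(Z_1) + (-3)²Var(Z_2) + (4)²Var(Z_3)
= (1)²·4 + (-3)²·4 + (4)²·4 = 104
σ(U) = √104 ≈ 10.1980

10.1980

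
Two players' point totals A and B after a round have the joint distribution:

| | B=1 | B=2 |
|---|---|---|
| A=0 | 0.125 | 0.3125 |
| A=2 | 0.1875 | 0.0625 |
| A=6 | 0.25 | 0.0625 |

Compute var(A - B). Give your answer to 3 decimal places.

E[A] = 2.375,  E[B] = 1.4375,  E[AB] = 2.875
var(A) = 12.25 − (2.375)² = 6.609375;  var(B) = 2.3125 − (1.4375)² = 0.24609375
cov(A,B) = 2.875 − (2.375)(1.4375) = -0.5390625
var(A - B) = (1)²·6.609375 + (-1)²·0.24609375 + 2·(1)·(-1)·-0.5390625 = 7.93359375

7.934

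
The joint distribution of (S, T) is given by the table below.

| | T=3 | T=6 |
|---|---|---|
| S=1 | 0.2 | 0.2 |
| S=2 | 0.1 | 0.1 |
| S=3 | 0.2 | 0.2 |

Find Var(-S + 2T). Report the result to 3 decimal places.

E[S] = 2,  E[T] = 4.5,  E[ST] = 9
Var(S) = 4.8 − (2)² = 0.8;  Var(T) = 22.5 − (4.5)² = 2.25
Cov(S,T) = 9 − (2)(4.5) = 0
Var(-S + 2T) = (-1)²·0.8 + (2)²·2.25 + 2·(-1)·(2)·0 = 9.8

9.800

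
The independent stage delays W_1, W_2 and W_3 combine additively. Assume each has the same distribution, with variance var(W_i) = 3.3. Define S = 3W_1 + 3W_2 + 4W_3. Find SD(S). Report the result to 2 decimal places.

10.59

By independence, var(S) = (3)²var(W_1) + (3)²var(W_2) + (4)²var(W_3)
= (3)²·3.3 + (3)²·3.3 + (4)²·3.3 = 112.2
SD(S) = √112.2 ≈ 10.59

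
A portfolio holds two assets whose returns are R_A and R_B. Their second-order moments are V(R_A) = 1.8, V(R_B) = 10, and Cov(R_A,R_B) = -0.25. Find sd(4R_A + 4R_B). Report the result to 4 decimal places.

13.4462

V(4R_A + 4R_B) = (4)²·V(R_A) + (4)²·V(R_B) + 2·(4)·(4)·Cov(R_A,R_B)
= 16·1.8 + 16·10 + 32·-0.25 = 180.8
sd(4R_A + 4R_B) = √180.8 ≈ 13.4462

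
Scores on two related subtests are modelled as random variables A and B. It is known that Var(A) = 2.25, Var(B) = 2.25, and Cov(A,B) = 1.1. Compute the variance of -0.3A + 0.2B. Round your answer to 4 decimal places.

Var(-0.3A + 0.2B) = (-0.3)²·Var(A) + (0.2)²·Var(B) + 2·(-0.3)·(0.2)·Cov(A,B)
= 0.09·2.25 + 0.04·2.25 + -0.12·1.1 = 0.1605

0.1605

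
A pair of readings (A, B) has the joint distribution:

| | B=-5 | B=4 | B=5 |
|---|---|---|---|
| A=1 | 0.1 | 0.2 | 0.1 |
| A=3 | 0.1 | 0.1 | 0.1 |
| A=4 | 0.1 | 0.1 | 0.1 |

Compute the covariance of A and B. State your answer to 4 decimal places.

E[A] = 2.5,  E[B] = 1.6
E[AB] = 3.6
Cov(A,B) = E[AB] − E[A]E[B] = 3.6 − (2.5)(1.6) = -0.4

-0.4000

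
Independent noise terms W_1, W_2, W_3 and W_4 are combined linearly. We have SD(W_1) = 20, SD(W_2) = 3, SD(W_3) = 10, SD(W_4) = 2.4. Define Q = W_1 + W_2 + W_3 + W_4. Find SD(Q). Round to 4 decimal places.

Var(W_1) = 400, Var(W_2) = 9, Var(W_3) = 100, Var(W_4) = 5.76
By independence, Var(Q) = (1)²Var(W_1) + (1)²Var(W_2) + (1)²Var(W_3) + (1)²Var(W_4)
= (1)²·400 + (1)²·9 + (1)²·100 + (1)²·5.76 = 514.76
SD(Q) = √514.76 ≈ 22.6883

22.6883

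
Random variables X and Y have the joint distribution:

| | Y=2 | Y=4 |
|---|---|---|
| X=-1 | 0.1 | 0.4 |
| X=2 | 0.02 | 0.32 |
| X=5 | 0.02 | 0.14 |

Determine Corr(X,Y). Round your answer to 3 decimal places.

0.127

E[X] = 0.98,  E[Y] = 3.72
E[XY] = 3.84
Cov(X,Y) = E[XY] − E[X]E[Y] = 3.84 − (0.98)(3.72) = 0.1944
V(X) = 4.8996,  V(Y) = 0.4816
ρ = 0.1944 / √(4.8996·0.4816) ≈ 0.127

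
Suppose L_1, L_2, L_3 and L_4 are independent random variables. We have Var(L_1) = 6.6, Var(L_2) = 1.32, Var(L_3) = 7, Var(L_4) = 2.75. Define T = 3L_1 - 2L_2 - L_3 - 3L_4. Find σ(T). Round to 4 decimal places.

By independence, Var(T) = (3)²Var(L_1) + (-2)²Var(L_2) + (-1)²Var(L_3) + (-3)²Var(L_4)
= (3)²·6.6 + (-2)²·1.32 + (-1)²·7 + (-3)²·2.75 = 96.43
σ(T) = √96.43 ≈ 9.8199

9.8199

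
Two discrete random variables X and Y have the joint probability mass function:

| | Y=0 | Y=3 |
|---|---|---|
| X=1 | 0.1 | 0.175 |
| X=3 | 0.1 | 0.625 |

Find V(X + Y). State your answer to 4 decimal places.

E[X] = 2.45,  E[Y] = 2.4,  E[XY] = 6.15
V(X) = 6.8 − (2.45)² = 0.7975;  V(Y) = 7.2 − (2.4)² = 1.44
Cov(X,Y) = 6.15 − (2.45)(2.4) = 0.27
V(X + Y) = (1)²·0.7975 + (1)²·1.44 + 2·(1)·(1)·0.27 = 2.7775

2.7775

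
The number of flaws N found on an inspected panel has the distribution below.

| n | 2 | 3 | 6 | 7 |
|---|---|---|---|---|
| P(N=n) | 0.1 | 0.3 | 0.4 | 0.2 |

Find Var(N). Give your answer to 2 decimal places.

3.29

E[N] = (2)(0.1) + (3)(0.3) + (6)(0.4) + (7)(0.2) = 4.9
E[N²] = (2)²(0.1) + (3)²(0.3) + (6)²(0.4) + (7)²(0.2) = 27.3
Var(N) = E[N²] − (E[N])² = 27.3 − (4.9)² = 3.29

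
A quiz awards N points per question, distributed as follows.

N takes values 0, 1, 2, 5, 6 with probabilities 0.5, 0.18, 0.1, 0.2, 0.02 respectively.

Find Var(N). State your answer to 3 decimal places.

E[N] = (0)(0.5) + (1)(0.18) + (2)(0.1) + (5)(0.2) + (6)(0.02) = 1.5
E[N²] = (0)²(0.5) + (1)²(0.18) + (2)²(0.1) + (5)²(0.2) + (6)²(0.02) = 6.3
Var(N) = E[N²] − (E[N])² = 6.3 − (1.5)² = 4.05

4.050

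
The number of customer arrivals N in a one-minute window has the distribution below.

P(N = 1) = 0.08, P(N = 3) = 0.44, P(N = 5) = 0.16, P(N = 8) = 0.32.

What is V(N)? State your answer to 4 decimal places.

5.8624

E[N] = (1)(0.08) + (3)(0.44) + (5)(0.16) + (8)(0.32) = 4.76
E[N²] = (1)²(0.08) + (3)²(0.44) + (5)²(0.16) + (8)²(0.32) = 28.52
V(N) = E[N²] − (E[N])² = 28.52 − (4.76)² = 5.8624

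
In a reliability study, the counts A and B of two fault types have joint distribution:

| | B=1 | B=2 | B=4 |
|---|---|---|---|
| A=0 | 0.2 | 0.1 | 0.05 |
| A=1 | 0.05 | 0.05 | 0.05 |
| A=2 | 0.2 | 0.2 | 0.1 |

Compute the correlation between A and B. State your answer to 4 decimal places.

E[A] = 1.15,  E[B] = 1.95
E[AB] = 2.35
Cov(A,B) = E[AB] − E[A]E[B] = 2.35 − (1.15)(1.95) = 0.1075
Var(A) = 0.8275,  Var(B) = 1.2475
ρ = 0.1075 / √(0.8275·1.2475) ≈ 0.1058

0.1058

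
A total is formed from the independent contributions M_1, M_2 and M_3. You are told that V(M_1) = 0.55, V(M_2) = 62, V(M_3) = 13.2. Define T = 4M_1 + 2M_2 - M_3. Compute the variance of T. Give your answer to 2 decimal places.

270.00

By independence, V(T) = (4)²V(M_1) + (2)²V(M_2) + (-1)²V(M_3)
= (4)²·0.55 + (2)²·62 + (-1)²·13.2 = 270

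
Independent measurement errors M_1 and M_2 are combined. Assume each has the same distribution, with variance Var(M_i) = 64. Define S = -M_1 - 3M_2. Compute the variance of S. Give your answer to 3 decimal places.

640.000

By independence, Var(S) = (-1)²Var(M_1) + (-3)²Var(M_2)
= (-1)²·64 + (-3)²·64 = 640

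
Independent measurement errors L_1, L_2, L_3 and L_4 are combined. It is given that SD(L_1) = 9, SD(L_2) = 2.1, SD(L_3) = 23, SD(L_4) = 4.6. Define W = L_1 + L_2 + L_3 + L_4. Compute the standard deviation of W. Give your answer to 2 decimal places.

25.21

Var(L_1) = 81, Var(L_2) = 4.41, Var(L_3) = 529, Var(L_4) = 21.16
By independence, Var(W) = (1)²Var(L_1) + (1)²Var(L_2) + (1)²Var(L_3) + (1)²Var(L_4)
= (1)²·81 + (1)²·4.41 + (1)²·529 + (1)²·21.16 = 635.57
SD(W) = √635.57 ≈ 25.21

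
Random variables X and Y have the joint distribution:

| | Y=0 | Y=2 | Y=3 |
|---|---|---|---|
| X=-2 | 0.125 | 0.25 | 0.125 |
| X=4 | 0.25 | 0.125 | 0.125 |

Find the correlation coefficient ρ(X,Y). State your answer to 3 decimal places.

-0.204

E[X] = 1,  E[Y] = 1.5
E[XY] = 0.75
Cov(X,Y) = E[XY] − E[X]E[Y] = 0.75 − (1)(1.5) = -0.75
Var(X) = 9,  Var(Y) = 1.5
ρ = -0.75 / √(9·1.5) ≈ -0.204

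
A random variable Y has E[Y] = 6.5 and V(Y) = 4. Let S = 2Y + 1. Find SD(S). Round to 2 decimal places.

V(2Y + 1) = (2)²·4 = 16
SD(S) = √16 ≈ 4.00

4.00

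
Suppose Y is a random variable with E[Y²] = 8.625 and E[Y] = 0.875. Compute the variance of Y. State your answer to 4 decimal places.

7.8594

Var(Y) = 8.625 − (0.875)² = 7.859375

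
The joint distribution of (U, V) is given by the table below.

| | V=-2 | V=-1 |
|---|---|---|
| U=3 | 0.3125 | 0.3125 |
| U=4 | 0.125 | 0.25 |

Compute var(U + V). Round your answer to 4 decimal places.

E[U] = 3.375,  E[V] = -1.4375,  E[UV] = -4.8125
var(U) = 11.625 − (3.375)² = 0.234375;  var(V) = 2.3125 − (-1.4375)² = 0.24609375
Cov(U,V) = -4.8125 − (3.375)(-1.4375) = 0.0390625
var(U + V) = (1)²·0.234375 + (1)²·0.24609375 + 2·(1)·(1)·0.0390625 = 0.55859375

0.5586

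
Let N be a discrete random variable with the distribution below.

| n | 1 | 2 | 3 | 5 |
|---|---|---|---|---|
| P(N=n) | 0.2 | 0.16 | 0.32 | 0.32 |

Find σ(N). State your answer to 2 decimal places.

E[N] = (1)(0.2) + (2)(0.16) + (3)(0.32) + (5)(0.32) = 3.08
E[N²] = (1)²(0.2) + (2)²(0.16) + (3)²(0.32) + (5)²(0.32) = 11.72
V(N) = E[N²] − (E[N])² = 11.72 − (3.08)² = 2.2336
σ(N) = √2.2336 ≈ 1.49

1.49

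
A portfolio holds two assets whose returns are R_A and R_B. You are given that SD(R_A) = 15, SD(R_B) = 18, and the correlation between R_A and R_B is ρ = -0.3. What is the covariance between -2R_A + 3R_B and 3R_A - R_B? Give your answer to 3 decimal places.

-3213.000

var(R_A) = (15)² = 225;  var(R_B) = (18)² = 324
Cov(R_A,R_B) = ρ·SD(R_A)·SD(R_B) = -0.3·15·18 = -81
Cov(-2R_A + 3R_B, 3R_A - R_B) = (-2)(3)var(R_A) + (3)(-1)var(R_B) + [(-2)(-1) + (3)(3)]Cov(R_A,R_B)
= -6·225 + -3·324 + 11·-81 = -3213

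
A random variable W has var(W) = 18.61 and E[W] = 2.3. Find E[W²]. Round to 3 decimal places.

23.900

E[W²] = var(W) + (E[W])² = 18.61 + (2.3)² = 23.9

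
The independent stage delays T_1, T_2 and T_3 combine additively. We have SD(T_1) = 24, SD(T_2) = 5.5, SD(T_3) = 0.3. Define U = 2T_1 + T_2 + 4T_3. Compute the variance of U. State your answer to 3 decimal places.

Var(T_1) = 576, Var(T_2) = 30.25, Var(T_3) = 0.09
By independence, Var(U) = (2)²Var(T_1) + (1)²Var(T_2) + (4)²Var(T_3)
= (2)²·576 + (1)²·30.25 + (4)²·0.09 = 2335.69

2335.690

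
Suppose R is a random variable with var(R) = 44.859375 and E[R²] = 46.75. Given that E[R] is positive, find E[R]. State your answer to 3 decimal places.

(E[R])² = E[R²] − var(R) = 46.75 − 44.859375 = 1.890625
E[R] = √1.890625 = 1.375

1.375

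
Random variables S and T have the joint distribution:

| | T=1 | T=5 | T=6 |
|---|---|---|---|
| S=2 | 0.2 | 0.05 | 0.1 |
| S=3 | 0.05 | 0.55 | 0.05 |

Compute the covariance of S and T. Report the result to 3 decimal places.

0.403

E[S] = 2.65,  E[T] = 4.15
E[ST] = 11.4
cov(S,T) = E[ST] − E[S]E[T] = 11.4 − (2.65)(4.15) = 0.4025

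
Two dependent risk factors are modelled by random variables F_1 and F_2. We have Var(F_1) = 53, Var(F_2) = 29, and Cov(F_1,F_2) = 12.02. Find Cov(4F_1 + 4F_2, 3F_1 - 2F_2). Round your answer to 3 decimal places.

Cov(4F_1 + 4F_2, 3F_1 - 2F_2) = (4)(3)Var(F_1) + (4)(-2)Var(F_2) + [(4)(-2) + (4)(3)]Cov(F_1,F_2)
= 12·53 + -8·29 + 4·12.02 = 452.08

452.080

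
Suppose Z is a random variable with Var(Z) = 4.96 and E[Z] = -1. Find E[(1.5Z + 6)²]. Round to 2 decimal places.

31.41

E[1.5Z + 6] = 1.5·-1 + 6 = 4.5
Var(1.5Z + 6) = (1.5)²·4.96 = 11.16
E[(1.5Z + 6)²] = Var((1.5Z + 6)) + (E[(1.5Z + 6)])² = 11.16 + (4.5)² = 31.41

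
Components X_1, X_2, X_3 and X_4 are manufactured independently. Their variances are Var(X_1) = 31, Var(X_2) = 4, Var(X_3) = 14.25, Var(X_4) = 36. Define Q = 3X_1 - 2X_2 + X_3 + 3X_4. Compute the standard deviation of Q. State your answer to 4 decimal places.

By independence, Var(Q) = (3)²Var(X_1) + (-2)²Var(X_2) + (1)²Var(X_3) + (3)²Var(X_4)
= (3)²·31 + (-2)²·4 + (1)²·14.25 + (3)²·36 = 633.25
SD(Q) = √633.25 ≈ 25.1645

25.1645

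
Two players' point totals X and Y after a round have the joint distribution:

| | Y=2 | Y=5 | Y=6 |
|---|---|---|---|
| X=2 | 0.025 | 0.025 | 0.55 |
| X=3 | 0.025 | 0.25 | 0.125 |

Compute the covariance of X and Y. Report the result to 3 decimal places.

E[X] = 2.4,  E[Y] = 5.525
E[XY] = 13.1
Cov(X,Y) = E[XY] − E[X]E[Y] = 13.1 − (2.4)(5.525) = -0.16

-0.160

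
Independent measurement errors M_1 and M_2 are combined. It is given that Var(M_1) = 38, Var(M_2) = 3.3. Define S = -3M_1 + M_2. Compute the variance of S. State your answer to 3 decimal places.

345.300

By independence, Var(S) = (-3)²Var(M_1) + (1)²Var(M_2)
= (-3)²·38 + (1)²·3.3 = 345.3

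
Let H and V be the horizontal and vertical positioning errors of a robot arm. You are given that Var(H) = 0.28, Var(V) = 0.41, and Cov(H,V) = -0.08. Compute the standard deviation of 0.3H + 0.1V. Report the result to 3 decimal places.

Var(0.3H + 0.1V) = (0.3)²·Var(H) + (0.1)²·Var(V) + 2·(0.3)·(0.1)·Cov(H,V)
= 0.09·0.28 + 0.01·0.41 + 0.06·-0.08 = 0.0245
σ(0.3H + 0.1V) = √0.0245 ≈ 0.157

0.157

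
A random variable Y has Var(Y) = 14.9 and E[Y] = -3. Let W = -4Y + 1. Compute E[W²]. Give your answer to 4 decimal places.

E[-4Y + 1] = -4·-3 + 1 = 13
Var(-4Y + 1) = (-4)²·14.9 = 238.4
E[W²] = Var(W) + (E[W])² = 238.4 + (13)² = 407.4

407.4000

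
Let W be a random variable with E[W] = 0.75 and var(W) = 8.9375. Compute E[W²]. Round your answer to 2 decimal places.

E[W²] = var(W) + (E[W])² = 8.9375 + (0.75)² = 9.5

9.50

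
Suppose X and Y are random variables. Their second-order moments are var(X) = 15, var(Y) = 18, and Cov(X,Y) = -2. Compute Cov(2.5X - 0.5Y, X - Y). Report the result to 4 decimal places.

Cov(2.5X - 0.5Y, X - Y) = (2.5)(1)var(X) + (-0.5)(-1)var(Y) + [(2.5)(-1) + (-0.5)(1)]Cov(X,Y)
= 2.5·15 + 0.5·18 + -3·-2 = 52.5

52.5000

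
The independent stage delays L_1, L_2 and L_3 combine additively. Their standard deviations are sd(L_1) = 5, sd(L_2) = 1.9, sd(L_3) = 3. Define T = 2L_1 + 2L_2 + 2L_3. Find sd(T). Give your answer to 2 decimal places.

Var(L_1) = 25, Var(L_2) = 3.61, Var(L_3) = 9
By independence, Var(T) = (2)²Var(L_1) + (2)²Var(L_2) + (2)²Var(L_3)
= (2)²·25 + (2)²·3.61 + (2)²·9 = 150.44
sd(T) = √150.44 ≈ 12.27

12.27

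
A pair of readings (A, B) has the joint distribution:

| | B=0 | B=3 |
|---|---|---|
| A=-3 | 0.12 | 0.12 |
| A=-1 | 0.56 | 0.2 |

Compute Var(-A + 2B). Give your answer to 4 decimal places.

E[A] = -1.48,  E[B] = 0.96,  E[AB] = -1.68
Var(A) = 2.92 − (-1.48)² = 0.7296;  Var(B) = 2.88 − (0.96)² = 1.9584
cov(A,B) = -1.68 − (-1.48)(0.96) = -0.2592
Var(-A + 2B) = (-1)²·0.7296 + (2)²·1.9584 + 2·(-1)·(2)·-0.2592 = 9.6

9.6000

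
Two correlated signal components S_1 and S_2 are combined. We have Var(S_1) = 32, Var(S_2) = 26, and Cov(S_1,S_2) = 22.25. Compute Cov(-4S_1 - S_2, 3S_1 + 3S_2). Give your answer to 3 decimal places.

Cov(-4S_1 - S_2, 3S_1 + 3S_2) = (-4)(3)Var(S_1) + (-1)(3)Var(S_2) + [(-4)(3) + (-1)(3)]Cov(S_1,S_2)
= -12·32 + -3·26 + -15·22.25 = -795.75

-795.750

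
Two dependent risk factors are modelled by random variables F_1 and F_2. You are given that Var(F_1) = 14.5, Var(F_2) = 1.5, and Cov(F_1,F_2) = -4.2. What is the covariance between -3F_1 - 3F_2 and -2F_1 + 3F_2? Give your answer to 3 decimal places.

86.100

Cov(-3F_1 - 3F_2, -2F_1 + 3F_2) = (-3)(-2)Var(F_1) + (-3)(3)Var(F_2) + [(-3)(3) + (-3)(-2)]Cov(F_1,F_2)
= 6·14.5 + -9·1.5 + -3·-4.2 = 86.1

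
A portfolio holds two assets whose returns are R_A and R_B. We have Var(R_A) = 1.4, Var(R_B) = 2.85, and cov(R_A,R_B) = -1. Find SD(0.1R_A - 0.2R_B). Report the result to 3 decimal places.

0.410

Var(0.1R_A - 0.2R_B) = (0.1)²·Var(R_A) + (-0.2)²·Var(R_B) + 2·(0.1)·(-0.2)·cov(R_A,R_B)
= 0.01·1.4 + 0.04·2.85 + -0.04·-1 = 0.168
SD(0.1R_A - 0.2R_B) = √0.168 ≈ 0.410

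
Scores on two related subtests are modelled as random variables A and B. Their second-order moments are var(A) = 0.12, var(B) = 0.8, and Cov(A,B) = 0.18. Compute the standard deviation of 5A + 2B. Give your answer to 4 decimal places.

3.1305

var(5A + 2B) = (5)²·var(A) + (2)²·var(B) + 2·(5)·(2)·Cov(A,B)
= 25·0.12 + 4·0.8 + 20·0.18 = 9.8
sd(5A + 2B) = √9.8 ≈ 3.1305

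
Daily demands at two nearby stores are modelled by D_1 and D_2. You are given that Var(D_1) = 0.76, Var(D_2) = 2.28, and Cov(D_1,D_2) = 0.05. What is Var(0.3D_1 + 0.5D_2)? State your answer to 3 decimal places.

0.653

Var(0.3D_1 + 0.5D_2) = (0.3)²·Var(D_1) + (0.5)²·Var(D_2) + 2·(0.3)·(0.5)·Cov(D_1,D_2)
= 0.09·0.76 + 0.25·2.28 + 0.3·0.05 = 0.6534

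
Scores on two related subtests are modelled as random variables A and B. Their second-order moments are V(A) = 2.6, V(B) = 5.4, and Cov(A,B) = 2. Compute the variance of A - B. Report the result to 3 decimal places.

V(A - B) = (1)²·V(A) + (-1)²·V(B) + 2·(1)·(-1)·Cov(A,B)
= 1·2.6 + 1·5.4 + -2·2 = 4

4.000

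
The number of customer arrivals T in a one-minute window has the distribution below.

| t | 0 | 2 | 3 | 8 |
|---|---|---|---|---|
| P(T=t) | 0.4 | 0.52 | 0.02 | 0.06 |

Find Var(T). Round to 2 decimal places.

E[T] = (0)(0.4) + (2)(0.52) + (3)(0.02) + (8)(0.06) = 1.58
E[T²] = (0)²(0.4) + (2)²(0.52) + (3)²(0.02) + (8)²(0.06) = 6.1
Var(T) = E[T²] − (E[T])² = 6.1 − (1.58)² = 3.6036

3.60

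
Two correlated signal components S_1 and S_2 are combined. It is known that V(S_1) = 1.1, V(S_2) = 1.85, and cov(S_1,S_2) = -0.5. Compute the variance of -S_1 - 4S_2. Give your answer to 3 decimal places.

V(-S_1 - 4S_2) = (-1)²·V(S_1) + (-4)²·V(S_2) + 2·(-1)·(-4)·cov(S_1,S_2)
= 1·1.1 + 16·1.85 + 8·-0.5 = 26.7

26.700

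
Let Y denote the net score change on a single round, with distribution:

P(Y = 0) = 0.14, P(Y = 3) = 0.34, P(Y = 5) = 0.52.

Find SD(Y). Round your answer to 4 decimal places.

1.7192

E[Y] = (0)(0.14) + (3)(0.34) + (5)(0.52) = 3.62
E[Y²] = (0)²(0.14) + (3)²(0.34) + (5)²(0.52) = 16.06
var(Y) = E[Y²] − (E[Y])² = 16.06 − (3.62)² = 2.9556
SD(Y) = √2.9556 ≈ 1.7192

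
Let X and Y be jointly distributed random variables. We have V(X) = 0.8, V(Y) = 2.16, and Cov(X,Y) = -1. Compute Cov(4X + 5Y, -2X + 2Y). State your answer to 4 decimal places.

Cov(4X + 5Y, -2X + 2Y) = (4)(-2)V(X) + (5)(2)V(Y) + [(4)(2) + (5)(-2)]Cov(X,Y)
= -8·0.8 + 10·2.16 + -2·-1 = 17.2

17.2000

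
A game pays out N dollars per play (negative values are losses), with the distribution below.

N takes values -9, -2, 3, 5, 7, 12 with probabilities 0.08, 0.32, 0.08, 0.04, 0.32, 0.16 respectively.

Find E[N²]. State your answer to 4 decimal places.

48.2000

E[N²] = (-9)²(0.08) + (-2)²(0.32) + (3)²(0.08) + (5)²(0.04) + (7)²(0.32) + (12)²(0.16) = 48.2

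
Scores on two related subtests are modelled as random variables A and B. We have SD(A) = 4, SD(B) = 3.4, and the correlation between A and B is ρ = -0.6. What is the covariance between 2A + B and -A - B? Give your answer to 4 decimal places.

Var(A) = (4)² = 16;  Var(B) = (3.4)² = 11.56
cov(A,B) = ρ·SD(A)·SD(B) = -0.6·4·3.4 = -8.16
cov(2A + B, -A - B) = (2)(-1)Var(A) + (1)(-1)Var(B) + [(2)(-1) + (1)(-1)]cov(A,B)
= -2·16 + -1·11.56 + -3·-8.16 = -19.08

-19.0800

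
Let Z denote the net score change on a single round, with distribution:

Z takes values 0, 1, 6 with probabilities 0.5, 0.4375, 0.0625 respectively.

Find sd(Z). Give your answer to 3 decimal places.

E[Z] = (0)(0.5) + (1)(0.4375) + (6)(0.0625) = 0.8125
E[Z²] = (0)²(0.5) + (1)²(0.4375) + (6)²(0.0625) = 2.6875
Var(Z) = E[Z²] − (E[Z])² = 2.6875 − (0.8125)² = 2.02734375
sd(Z) = √2.02734375 ≈ 1.424

1.424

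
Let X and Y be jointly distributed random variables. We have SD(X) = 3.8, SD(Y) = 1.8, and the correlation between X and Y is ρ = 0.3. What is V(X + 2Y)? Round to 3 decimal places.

V(X) = (3.8)² = 14.44;  V(Y) = (1.8)² = 3.24
Cov(X,Y) = ρ·SD(X)·SD(Y) = 0.3·3.8·1.8 = 2.052
V(X + 2Y) = (1)²·V(X) + (2)²·V(Y) + 2·(1)·(2)·Cov(X,Y)
= 1·14.44 + 4·3.24 + 4·2.052 = 35.608

35.608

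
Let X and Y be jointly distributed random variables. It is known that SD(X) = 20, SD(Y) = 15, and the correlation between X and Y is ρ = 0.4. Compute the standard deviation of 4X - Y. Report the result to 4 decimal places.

75.2662

Var(X) = (20)² = 400;  Var(Y) = (15)² = 225
Cov(X,Y) = ρ·SD(X)·SD(Y) = 0.4·20·15 = 120
Var(4X - Y) = (4)²·Var(X) + (-1)²·Var(Y) + 2·(4)·(-1)·Cov(X,Y)
= 16·400 + 1·225 + -8·120 = 5665
SD(4X - Y) = √5665 ≈ 75.2662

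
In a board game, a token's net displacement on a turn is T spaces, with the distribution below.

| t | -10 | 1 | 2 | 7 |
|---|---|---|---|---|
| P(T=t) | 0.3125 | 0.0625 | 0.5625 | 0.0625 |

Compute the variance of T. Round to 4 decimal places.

E[T] = (-10)(0.3125) + (1)(0.0625) + (2)(0.5625) + (7)(0.0625) = -1.5
E[T²] = (-10)²(0.3125) + (1)²(0.0625) + (2)²(0.5625) + (7)²(0.0625) = 36.625
Var(T) = E[T²] − (E[T])² = 36.625 − (-1.5)² = 34.375

34.3750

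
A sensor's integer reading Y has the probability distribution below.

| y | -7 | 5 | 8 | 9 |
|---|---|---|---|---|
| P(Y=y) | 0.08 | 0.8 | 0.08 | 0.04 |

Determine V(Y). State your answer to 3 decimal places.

E[Y] = (-7)(0.08) + (5)(0.8) + (8)(0.08) + (9)(0.04) = 4.44
E[Y²] = (-7)²(0.08) + (5)²(0.8) + (8)²(0.08) + (9)²(0.04) = 32.28
V(Y) = E[Y²] − (E[Y])² = 32.28 − (4.44)² = 12.5664

12.566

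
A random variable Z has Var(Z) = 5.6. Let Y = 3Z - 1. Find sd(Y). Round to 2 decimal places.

7.10

Var(3Z - 1) = (3)²·5.6 = 50.4
sd(Y) = √50.4 ≈ 7.10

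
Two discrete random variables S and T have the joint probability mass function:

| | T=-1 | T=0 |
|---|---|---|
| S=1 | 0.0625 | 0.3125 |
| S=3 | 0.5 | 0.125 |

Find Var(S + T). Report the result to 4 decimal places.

E[S] = 2.25,  E[T] = -0.5625,  E[ST] = -1.5625
Var(S) = 6 − (2.25)² = 0.9375;  Var(T) = 0.5625 − (-0.5625)² = 0.24609375
Cov(S,T) = -1.5625 − (2.25)(-0.5625) = -0.296875
Var(S + T) = (1)²·0.9375 + (1)²·0.24609375 + 2·(1)·(1)·-0.296875 = 0.58984375

0.5898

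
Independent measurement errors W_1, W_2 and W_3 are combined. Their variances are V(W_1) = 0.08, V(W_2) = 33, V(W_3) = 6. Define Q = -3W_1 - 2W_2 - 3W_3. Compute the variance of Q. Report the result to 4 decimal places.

186.7200

By independence, V(Q) = (-3)²V(W_1) + (-2)²V(W_2) + (-3)²V(W_3)
= (-3)²·0.08 + (-2)²·33 + (-3)²·6 = 186.72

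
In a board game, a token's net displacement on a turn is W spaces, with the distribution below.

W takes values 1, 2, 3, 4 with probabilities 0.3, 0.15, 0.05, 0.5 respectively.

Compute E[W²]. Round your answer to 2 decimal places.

E[W²] = (1)²(0.3) + (2)²(0.15) + (3)²(0.05) + (4)²(0.5) = 9.35

9.35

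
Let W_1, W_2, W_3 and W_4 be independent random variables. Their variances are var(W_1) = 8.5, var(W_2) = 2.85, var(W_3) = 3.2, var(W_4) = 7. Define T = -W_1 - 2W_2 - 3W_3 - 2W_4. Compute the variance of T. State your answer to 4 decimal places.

By independence, var(T) = (-1)²var(W_1) + (-2)²var(W_2) + (-3)²var(W_3) + (-2)²var(W_4)
= (-1)²·8.5 + (-2)²·2.85 + (-3)²·3.2 + (-2)²·7 = 76.7

76.7000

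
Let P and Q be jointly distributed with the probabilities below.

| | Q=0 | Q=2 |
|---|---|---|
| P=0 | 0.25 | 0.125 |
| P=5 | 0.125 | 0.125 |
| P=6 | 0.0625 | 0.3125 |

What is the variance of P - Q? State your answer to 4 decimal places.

6.3594

E[P] = 3.5,  E[Q] = 1.125,  E[PQ] = 5
V(P) = 19.75 − (3.5)² = 7.5;  V(Q) = 2.25 − (1.125)² = 0.984375
Cov(P,Q) = 5 − (3.5)(1.125) = 1.0625
V(P - Q) = (1)²·7.5 + (-1)²·0.984375 + 2·(1)·(-1)·1.0625 = 6.359375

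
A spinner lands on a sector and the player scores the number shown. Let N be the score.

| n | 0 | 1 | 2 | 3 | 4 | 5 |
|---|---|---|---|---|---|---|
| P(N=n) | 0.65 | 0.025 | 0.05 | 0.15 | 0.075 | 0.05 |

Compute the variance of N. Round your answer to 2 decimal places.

E[N] = (0)(0.65) + (1)(0.025) + (2)(0.05) + (3)(0.15) + (4)(0.075) + (5)(0.05) = 1.125
E[N²] = (0)²(0.65) + (1)²(0.025) + (2)²(0.05) + (3)²(0.15) + (4)²(0.075) + (5)²(0.05) = 4.025
Var(N) = E[N²] − (E[N])² = 4.025 − (1.125)² = 2.759375

2.76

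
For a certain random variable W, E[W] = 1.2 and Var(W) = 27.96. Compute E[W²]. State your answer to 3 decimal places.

E[W²] = Var(W) + (E[W])² = 27.96 + (1.2)² = 29.4

29.400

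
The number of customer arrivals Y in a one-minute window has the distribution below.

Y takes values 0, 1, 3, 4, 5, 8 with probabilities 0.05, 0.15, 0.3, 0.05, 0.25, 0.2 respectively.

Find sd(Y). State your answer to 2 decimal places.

2.43

E[Y] = (0)(0.05) + (1)(0.15) + (3)(0.3) + (4)(0.05) + (5)(0.25) + (8)(0.2) = 4.1
E[Y²] = (0)²(0.05) + (1)²(0.15) + (3)²(0.3) + (4)²(0.05) + (5)²(0.25) + (8)²(0.2) = 22.7
Var(Y) = E[Y²] − (E[Y])² = 22.7 − (4.1)² = 5.89
sd(Y) = √5.89 ≈ 2.43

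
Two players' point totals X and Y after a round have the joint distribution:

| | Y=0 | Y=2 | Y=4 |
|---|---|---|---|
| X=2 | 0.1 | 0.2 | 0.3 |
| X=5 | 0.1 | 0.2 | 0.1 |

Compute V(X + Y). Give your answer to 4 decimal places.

3.4400

E[X] = 3.2,  E[Y] = 2.4,  E[XY] = 7.2
V(X) = 12.4 − (3.2)² = 2.16;  V(Y) = 8 − (2.4)² = 2.24
Cov(X,Y) = 7.2 − (3.2)(2.4) = -0.48
V(X + Y) = (1)²·2.16 + (1)²·2.24 + 2·(1)·(1)·-0.48 = 3.44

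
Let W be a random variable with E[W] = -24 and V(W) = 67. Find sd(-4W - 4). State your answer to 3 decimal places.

32.741

V(-4W - 4) = (-4)²·67 = 1072
sd(-4W - 4) = √1072 ≈ 32.741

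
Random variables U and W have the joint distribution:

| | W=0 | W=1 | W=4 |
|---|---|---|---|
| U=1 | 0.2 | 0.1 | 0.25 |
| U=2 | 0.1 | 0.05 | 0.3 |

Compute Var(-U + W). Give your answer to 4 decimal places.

3.2900

E[U] = 1.45,  E[W] = 2.35,  E[UW] = 3.6
Var(U) = 2.35 − (1.45)² = 0.2475;  Var(W) = 8.95 − (2.35)² = 3.4275
Cov(U,W) = 3.6 − (1.45)(2.35) = 0.1925
Var(-U + W) = (-1)²·0.2475 + (1)²·3.4275 + 2·(-1)·(1)·0.1925 = 3.29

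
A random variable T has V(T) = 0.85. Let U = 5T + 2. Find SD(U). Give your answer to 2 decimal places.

V(5T + 2) = (5)²·0.85 = 21.25
SD(U) = √21.25 ≈ 4.61

4.61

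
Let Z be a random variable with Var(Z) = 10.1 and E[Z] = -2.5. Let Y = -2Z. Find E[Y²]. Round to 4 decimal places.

E[-2Z] = -2·-2.5 = 5
Var(-2Z) = (-2)²·10.1 = 40.4
E[Y²] = Var(Y) + (E[Y])² = 40.4 + (5)² = 65.4

65.4000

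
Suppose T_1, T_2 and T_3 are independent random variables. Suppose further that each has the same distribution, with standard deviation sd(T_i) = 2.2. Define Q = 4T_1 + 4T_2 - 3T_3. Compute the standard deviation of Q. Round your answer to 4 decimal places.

V(T_i) = (2.2)² = 4.84
By independence, V(Q) = (4)²V(T_1) + (4)²V(T_2) + (-3)²V(T_3)
= (4)²·4.84 + (4)²·4.84 + (-3)²·4.84 = 198.44
sd(Q) = √198.44 ≈ 14.0869

14.0869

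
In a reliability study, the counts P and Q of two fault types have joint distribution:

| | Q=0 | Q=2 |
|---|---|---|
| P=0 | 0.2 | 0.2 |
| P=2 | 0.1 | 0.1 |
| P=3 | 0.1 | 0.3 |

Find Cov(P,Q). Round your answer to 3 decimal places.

E[P] = 1.6,  E[Q] = 1.2
E[PQ] = 2.2
Cov(P,Q) = E[PQ] − E[P]E[Q] = 2.2 − (1.6)(1.2) = 0.28

0.280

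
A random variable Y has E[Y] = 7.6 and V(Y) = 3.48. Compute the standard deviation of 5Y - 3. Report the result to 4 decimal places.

V(5Y - 3) = (5)²·3.48 = 87
σ(5Y - 3) = √87 ≈ 9.3274

9.3274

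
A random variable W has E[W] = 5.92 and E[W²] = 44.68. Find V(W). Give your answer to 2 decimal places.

9.63

V(W) = 44.68 − (5.92)² = 9.6336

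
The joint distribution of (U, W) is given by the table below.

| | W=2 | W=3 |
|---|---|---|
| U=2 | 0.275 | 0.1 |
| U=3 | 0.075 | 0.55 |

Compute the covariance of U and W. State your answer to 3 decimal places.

E[U] = 2.625,  E[W] = 2.65
E[UW] = 7.1
Cov(U,W) = E[UW] − E[U]E[W] = 7.1 − (2.625)(2.65) = 0.14375

0.144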